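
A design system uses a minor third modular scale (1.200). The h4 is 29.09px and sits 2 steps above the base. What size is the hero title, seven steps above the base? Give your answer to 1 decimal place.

29.09 × 1.200⁵ = 29.09 × 2.48832 ≈ 72.385

72.4px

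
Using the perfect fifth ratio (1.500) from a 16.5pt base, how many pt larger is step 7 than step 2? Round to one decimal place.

Step 2: 16.5 × 1.500² = 37.125pt
Step 7: 16.5 × 1.500⁷ = 281.918pt
Difference: 281.918 − 37.125 = 244.793pt

244.8pt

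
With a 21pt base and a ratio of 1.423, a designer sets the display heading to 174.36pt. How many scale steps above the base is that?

6

1.423ⁿ = 174.36 / 21 = 8.3029
n = ln(8.3029) / ln(1.423) = 2.1166 / 0.3528 ≈ 6.00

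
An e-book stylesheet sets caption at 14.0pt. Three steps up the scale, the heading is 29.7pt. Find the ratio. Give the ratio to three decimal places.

1.285

r³ = 29.7 / 14.0, so r = (29.7/14.0)^(1/3).
r = 2.1214^(1/3) ≈ 1.2849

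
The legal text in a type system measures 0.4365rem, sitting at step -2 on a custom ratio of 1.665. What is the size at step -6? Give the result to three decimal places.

0.057rem

Moving from step -2 to step -6 is 4 steps down, so divide by r⁴.
0.4365 ÷ 1.665⁴ = 0.4365 ÷ 7.68523 ≈ 0.057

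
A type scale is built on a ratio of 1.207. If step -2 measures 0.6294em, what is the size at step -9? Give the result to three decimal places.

The gap is -9 − (-2) = -7 steps, so the factor is 1.207^-7.
0.6294 ÷ 1.207⁷ = 0.6294 ÷ 3.73208 ≈ 0.169

0.169em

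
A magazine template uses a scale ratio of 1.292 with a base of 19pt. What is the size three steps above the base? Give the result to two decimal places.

Each step on a modular scale multiplies by the ratio, so the size n steps from the base is base × ratioⁿ.
19.0 × 1.292³ = 19.0 × 2.15669 ≈ 40.98

40.98pt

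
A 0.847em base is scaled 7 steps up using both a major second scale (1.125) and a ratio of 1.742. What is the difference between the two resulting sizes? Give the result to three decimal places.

39.299em

Major second: 0.847 × 1.125⁷ = 1.93175em
At 1.742: 0.847 × 1.742⁷ = 41.23068em
Difference: 41.23068 − 1.93175 = 39.29893em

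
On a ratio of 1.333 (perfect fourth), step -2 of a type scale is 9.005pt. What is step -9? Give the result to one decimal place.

1.2pt

Moving from step -2 to step -9 is 7 steps down, so divide by r⁷.
9.005 ÷ 1.333⁷ = 9.005 ÷ 7.47844 ≈ 1.204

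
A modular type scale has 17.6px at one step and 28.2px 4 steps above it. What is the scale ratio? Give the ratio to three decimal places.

r⁴ = 28.2 / 17.6, so r = (28.2/17.6)^(1/4).
r = 1.6023^(1/4) ≈ 1.1251

1.125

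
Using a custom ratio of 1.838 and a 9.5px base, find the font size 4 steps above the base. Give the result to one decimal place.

108.4px

9.5 × 1.838⁴ = 9.5 × 11.41253 ≈ 108.42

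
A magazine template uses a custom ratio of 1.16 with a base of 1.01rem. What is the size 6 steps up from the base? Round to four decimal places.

2.4608rem

Every step multiplies by the scale ratio.
1.01 × 1.16⁶ = 1.01 × 2.43640 ≈ 2.4608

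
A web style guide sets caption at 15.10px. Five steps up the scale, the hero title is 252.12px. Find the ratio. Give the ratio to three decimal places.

r⁵ = 252.12 / 15.10, so r = (252.12/15.10)^(1/5).
r = 16.6967^(1/5) ≈ 1.7560

1.756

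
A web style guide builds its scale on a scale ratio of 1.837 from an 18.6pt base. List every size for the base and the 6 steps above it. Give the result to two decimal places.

18.60pt, 34.17pt, 62.77pt, 115.30pt, 211.81pt, 389.10pt, 714.77pt

Step 0: 18.6pt
Step 1: 18.6 × 1.837 = 34.17
Step 2: 18.6 × 1.837² = 62.77
Step 3: 18.6 × 1.837³ = 115.30
Step 4: 18.6 × 1.837⁴ = 211.81
Step 5: 18.6 × 1.837⁵ = 389.10
Step 6: 18.6 × 1.837⁶ = 714.77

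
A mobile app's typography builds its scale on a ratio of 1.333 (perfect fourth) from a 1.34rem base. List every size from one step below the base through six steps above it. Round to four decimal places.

1.0053rem, 1.3400rem, 1.7862rem, 2.3810rem, 3.1739rem, 4.2308rem, 5.6397rem, 7.5177rem

Step -1: 1.34 ÷ 1.333 = 1.0053
Step 0: 1.34rem
Step 1: 1.34 × 1.333 = 1.7862
Step 2: 1.34 × 1.333² = 2.3810
Step 3: 1.34 × 1.333³ = 3.1739
Step 4: 1.34 × 1.333⁴ = 4.2308
Step 5: 1.34 × 1.333⁵ = 5.6397
Step 6: 1.34 × 1.333⁶ = 7.5177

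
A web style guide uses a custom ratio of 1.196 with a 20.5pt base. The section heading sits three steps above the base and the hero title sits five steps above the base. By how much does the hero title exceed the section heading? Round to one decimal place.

Step 3: 20.5 × 1.196³ = 35.071pt
Step 5: 20.5 × 1.196⁵ = 50.166pt
Difference: 50.166 − 35.071 = 15.095pt

15.1pt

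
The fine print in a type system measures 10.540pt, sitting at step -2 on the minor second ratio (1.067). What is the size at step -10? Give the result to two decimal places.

10.540 ÷ 1.067⁸ = 10.540 ÷ 1.68002 ≈ 6.274

6.27pt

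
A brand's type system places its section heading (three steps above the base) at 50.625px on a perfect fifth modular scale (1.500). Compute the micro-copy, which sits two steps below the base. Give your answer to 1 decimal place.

Moving from step +3 to step -2 is 5 steps down, so divide by r⁵.
50.625 ÷ 1.500⁵ = 50.625 ÷ 7.59375 ≈ 6.667

6.7px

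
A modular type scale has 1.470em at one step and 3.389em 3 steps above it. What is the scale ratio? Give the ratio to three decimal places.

1.321

The ratio satisfies 1.470 × r³ = 3.389, so r = (3.389 / 1.470)^(1/3).
r = 2.3054^(1/3) ≈ 1.3210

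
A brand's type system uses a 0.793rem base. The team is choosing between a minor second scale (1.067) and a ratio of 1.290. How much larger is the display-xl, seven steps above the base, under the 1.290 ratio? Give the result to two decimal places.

Minor second: 0.793 × 1.067⁷ = 1.2486rem
At 1.290: 0.793 × 1.290⁷ = 4.7141rem
Difference: 4.7141 − 1.2486 = 3.4655rem

3.47rem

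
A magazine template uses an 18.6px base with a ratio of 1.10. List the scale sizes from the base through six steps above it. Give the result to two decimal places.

18.60px, 20.46px, 22.51px, 24.76px, 27.23px, 29.96px, 32.95px

Step 0: 18.6px
Step 1: 18.6 × 1.10 = 20.46
Step 2: 18.6 × 1.10² = 22.51
Step 3: 18.6 × 1.10³ = 24.76
Step 4: 18.6 × 1.10⁴ = 27.23
Step 5: 18.6 × 1.10⁵ = 29.96
Step 6: 18.6 × 1.10⁶ = 32.95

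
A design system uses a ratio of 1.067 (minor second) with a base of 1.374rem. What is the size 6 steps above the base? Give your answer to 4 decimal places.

1.374 × 1.067⁶ = 1.374 × 1.47566 ≈ 2.0276

2.0276rem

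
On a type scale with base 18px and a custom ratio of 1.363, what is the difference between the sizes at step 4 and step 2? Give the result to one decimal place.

Step 2: 18.0 × 1.363² = 33.440px
Step 4: 18.0 × 1.363⁴ = 62.124px
Difference: 62.124 − 33.440 = 28.684px

28.7px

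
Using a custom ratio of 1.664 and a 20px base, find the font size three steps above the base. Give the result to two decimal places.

Each step on a modular scale multiplies by the ratio, so the size n steps from the base is base × ratioⁿ.
20.0 × 1.664³ = 20.0 × 4.60744 ≈ 92.15

92.15px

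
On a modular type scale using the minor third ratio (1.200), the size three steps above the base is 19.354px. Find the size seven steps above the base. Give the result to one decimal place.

40.1px

19.354 × 1.200⁴ = 19.354 × 2.07360 ≈ 40.132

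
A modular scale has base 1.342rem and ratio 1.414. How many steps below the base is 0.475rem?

3

1.414ⁿ = 1.342 / 0.475 = 2.8253
n = ln(2.8253) / ln(1.414) = 1.0386 / 0.3464 ≈ 3.00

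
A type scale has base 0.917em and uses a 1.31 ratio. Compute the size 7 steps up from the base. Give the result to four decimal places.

6.0711em

0.917 × 1.31⁷ = 0.917 × 6.62063 ≈ 6.0711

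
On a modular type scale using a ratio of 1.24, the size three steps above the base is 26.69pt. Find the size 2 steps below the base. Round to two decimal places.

9.10pt

26.69 ÷ 1.24⁵ = 26.69 ÷ 2.93163 ≈ 9.104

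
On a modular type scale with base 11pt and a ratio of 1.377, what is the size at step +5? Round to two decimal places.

Every step multiplies by the scale ratio.
11.0 × 1.377⁵ = 11.0 × 4.95074 ≈ 54.46

54.46pt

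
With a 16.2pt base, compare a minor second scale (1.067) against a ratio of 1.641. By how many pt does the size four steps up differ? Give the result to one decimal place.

96.5pt

Minor second: 16.2 × 1.067⁴ = 20.998pt
At 1.641: 16.2 × 1.641⁴ = 117.476pt
Difference: 117.476 − 20.998 = 96.478pt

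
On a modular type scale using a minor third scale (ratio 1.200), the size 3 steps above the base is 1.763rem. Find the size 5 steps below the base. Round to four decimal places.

0.4100rem

1.763 ÷ 1.200⁸ = 1.763 ÷ 4.29982 ≈ 0.4100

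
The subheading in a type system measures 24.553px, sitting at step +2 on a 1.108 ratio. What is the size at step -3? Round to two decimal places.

The gap is -3 − (2) = -5 steps, so the factor is 1.108^-5.
24.553 ÷ 1.108⁵ = 24.553 ÷ 1.66993 ≈ 14.703

14.70px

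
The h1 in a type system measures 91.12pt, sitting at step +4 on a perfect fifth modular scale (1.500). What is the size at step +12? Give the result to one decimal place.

2335.3pt

Moving from step +4 to step +12 is 8 steps up, so multiply by r⁸.
91.12 × 1.500⁸ = 91.12 × 25.62891 ≈ 2335.306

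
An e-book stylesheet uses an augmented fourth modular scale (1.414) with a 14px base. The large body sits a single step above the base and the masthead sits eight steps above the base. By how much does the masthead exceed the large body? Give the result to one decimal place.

203.9px

Step 1: 14.0 × 1.414 = 19.796px
Step 8: 14.0 × 1.414⁸ = 223.730px
Difference: 223.730 − 19.796 = 203.934px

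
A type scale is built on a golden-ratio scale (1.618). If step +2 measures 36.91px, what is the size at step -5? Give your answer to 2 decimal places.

1.27px

The gap is -5 − (2) = -7 steps, so the factor is 1.618^-7.
36.91 ÷ 1.618⁷ = 36.91 ÷ 29.03017 ≈ 1.271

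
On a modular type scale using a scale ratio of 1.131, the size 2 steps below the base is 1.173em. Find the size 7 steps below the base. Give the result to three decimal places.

Moving from step -2 to step -7 is 5 steps down, so divide by r⁵.
1.173 ÷ 1.131⁵ = 1.173 ÷ 1.85060 ≈ 0.634

0.634em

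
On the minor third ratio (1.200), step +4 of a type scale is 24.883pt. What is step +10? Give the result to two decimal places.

74.30pt

24.883 × 1.200⁶ = 24.883 × 2.98598 ≈ 74.300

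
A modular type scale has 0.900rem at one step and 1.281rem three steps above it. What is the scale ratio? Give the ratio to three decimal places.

1.125

r³ = 1.281 / 0.900, so r = (1.281/0.900)^(1/3).
r = 1.4233^(1/3) ≈ 1.1249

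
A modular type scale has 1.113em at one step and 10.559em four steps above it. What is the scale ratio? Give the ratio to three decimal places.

r⁴ = 10.559 / 1.113, so r = (10.559/1.113)^(1/4).
r = 9.4870^(1/4) ≈ 1.7550

1.755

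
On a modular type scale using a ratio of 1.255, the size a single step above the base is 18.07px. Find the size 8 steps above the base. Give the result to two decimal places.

Moving from step +1 to step +8 is 7 steps up, so multiply by r⁷.
18.07 × 1.255⁷ = 18.07 × 4.90350 ≈ 88.606

88.61px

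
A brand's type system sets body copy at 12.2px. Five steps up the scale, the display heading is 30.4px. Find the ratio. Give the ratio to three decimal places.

r⁵ = 30.4 / 12.2, so r = (30.4/12.2)^(1/5).
r = 2.4918^(1/5) ≈ 1.2003

1.200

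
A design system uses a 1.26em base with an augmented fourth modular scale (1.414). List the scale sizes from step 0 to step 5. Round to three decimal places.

Step 0: 1.26em
Step 1: 1.26 × 1.414 = 1.782
Step 2: 1.26 × 1.414² = 2.519
Step 3: 1.26 × 1.414³ = 3.562
Step 4: 1.26 × 1.414⁴ = 5.037
Step 5: 1.26 × 1.414⁵ = 7.122

1.260em, 1.782em, 2.519em, 3.562em, 5.037em, 7.122em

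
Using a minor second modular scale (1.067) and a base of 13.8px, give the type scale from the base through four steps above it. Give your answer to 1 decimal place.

13.8px, 14.7px, 15.7px, 16.8px, 17.9px

Step 0: 13.8px
Step 1: 13.8 × 1.067 = 14.7
Step 2: 13.8 × 1.067² = 15.7
Step 3: 13.8 × 1.067³ = 16.8
Step 4: 13.8 × 1.067⁴ = 17.9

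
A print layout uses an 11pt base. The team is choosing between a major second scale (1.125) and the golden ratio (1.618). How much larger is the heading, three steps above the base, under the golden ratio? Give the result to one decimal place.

Major second: 11.0 × 1.125³ = 15.662pt
Golden ratio: 11.0 × 1.618³ = 46.594pt
Difference: 46.594 − 15.662 = 30.932pt

30.9pt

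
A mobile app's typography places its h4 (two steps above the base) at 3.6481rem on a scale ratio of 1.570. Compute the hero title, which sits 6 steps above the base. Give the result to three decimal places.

3.6481 × 1.570⁴ = 3.6481 × 6.07573 ≈ 22.165

22.165rem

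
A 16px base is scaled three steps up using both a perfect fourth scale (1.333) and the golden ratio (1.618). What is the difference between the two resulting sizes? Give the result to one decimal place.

29.9px

Perfect fourth: 16.0 × 1.333³ = 37.897px
Golden ratio: 16.0 × 1.618³ = 67.773px
Difference: 67.773 − 37.897 = 29.876px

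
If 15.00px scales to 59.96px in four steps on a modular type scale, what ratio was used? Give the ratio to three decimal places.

The ratio satisfies 15.00 × r⁴ = 59.96, so r = (59.96 / 15.00)^(1/4).
r = 3.9973^(1/4) ≈ 1.4140

1.414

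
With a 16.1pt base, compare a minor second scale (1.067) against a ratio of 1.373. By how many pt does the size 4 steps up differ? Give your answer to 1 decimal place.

Minor second: 16.1 × 1.067⁴ = 20.868pt
At 1.373: 16.1 × 1.373⁴ = 57.215pt
Difference: 57.215 − 20.868 = 36.347pt

36.3pt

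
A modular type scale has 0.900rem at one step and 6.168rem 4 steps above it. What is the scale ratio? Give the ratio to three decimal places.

1.618

The ratio satisfies 0.900 × r⁴ = 6.168, so r = (6.168 / 0.900)^(1/4).
r = 6.8533^(1/4) ≈ 1.6180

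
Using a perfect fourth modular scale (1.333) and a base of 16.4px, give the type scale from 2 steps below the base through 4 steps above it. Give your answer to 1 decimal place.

9.2px, 12.3px, 16.4px, 21.9px, 29.1px, 38.8px, 51.8px

Step -2: 16.4 ÷ 1.333² = 9.2
Step -1: 16.4 ÷ 1.333 = 12.3
Step 0: 16.4px
Step 1: 16.4 × 1.333 = 21.9
Step 2: 16.4 × 1.333² = 29.1
Step 3: 16.4 × 1.333³ = 38.8
Step 4: 16.4 × 1.333⁴ = 51.8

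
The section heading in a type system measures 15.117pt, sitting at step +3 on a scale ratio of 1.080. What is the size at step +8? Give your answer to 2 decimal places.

15.117 × 1.080⁵ = 15.117 × 1.46933 ≈ 22.212

22.21pt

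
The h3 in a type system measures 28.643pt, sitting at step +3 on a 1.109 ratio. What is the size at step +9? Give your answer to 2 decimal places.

53.29pt

Moving from step +3 to step +9 is 6 steps up, so multiply by r⁶.
28.643 × 1.109⁶ = 28.643 × 1.86033 ≈ 53.285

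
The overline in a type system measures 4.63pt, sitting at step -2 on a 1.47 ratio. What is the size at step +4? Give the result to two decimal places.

46.72pt

4.63 × 1.47⁶ = 4.63 × 10.09030 ≈ 46.718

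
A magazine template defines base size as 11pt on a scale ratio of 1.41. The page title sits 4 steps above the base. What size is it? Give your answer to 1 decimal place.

Each step on a modular scale multiplies by the ratio, so the size n steps from the base is base × ratioⁿ.
11.0 × 1.41⁴ = 11.0 × 3.95254 ≈ 43.48

43.5pt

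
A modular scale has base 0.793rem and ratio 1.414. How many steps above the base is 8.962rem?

1.414ⁿ = 8.962 / 0.793 = 11.3014
n = ln(11.3014) / ln(1.414) = 2.4249 / 0.3464 ≈ 7.00

7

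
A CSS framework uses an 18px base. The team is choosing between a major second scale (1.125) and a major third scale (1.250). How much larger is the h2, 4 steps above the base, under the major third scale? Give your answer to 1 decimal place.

15.1px

Major second: 18.0 × 1.125⁴ = 28.833px
Major third: 18.0 × 1.250⁴ = 43.945px
Difference: 43.945 − 28.833 = 15.112px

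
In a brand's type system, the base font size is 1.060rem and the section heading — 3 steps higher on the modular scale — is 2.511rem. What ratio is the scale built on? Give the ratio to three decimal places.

The ratio satisfies 1.060 × r³ = 2.511, so r = (2.511 / 1.060)^(1/3).
r = 2.3689^(1/3) ≈ 1.3331

1.333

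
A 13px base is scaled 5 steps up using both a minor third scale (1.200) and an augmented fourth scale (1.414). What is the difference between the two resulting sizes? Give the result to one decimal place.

41.1px

Minor third: 13.0 × 1.200⁵ = 32.348px
Augmented fourth: 13.0 × 1.414⁵ = 73.484px
Difference: 73.484 − 32.348 = 41.136px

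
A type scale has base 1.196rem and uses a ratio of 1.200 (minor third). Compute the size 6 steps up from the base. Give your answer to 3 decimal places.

3.571rem

A modular type scale is a geometric sequence: sizeₙ = base × rⁿ.
1.196 × 1.200⁶ = 1.196 × 2.98598 ≈ 3.571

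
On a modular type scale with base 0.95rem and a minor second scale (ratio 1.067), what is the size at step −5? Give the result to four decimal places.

0.95 ÷ 1.067⁵ = 0.95 ÷ 1.38300 ≈ 0.6869

0.6869rem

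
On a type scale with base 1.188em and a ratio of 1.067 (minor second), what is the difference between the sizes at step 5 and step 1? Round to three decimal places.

0.375em

Step 1: 1.188 × 1.067 = 1.26760em
Step 5: 1.188 × 1.067⁵ = 1.64300em
Difference: 1.64300 − 1.26760 = 0.37540em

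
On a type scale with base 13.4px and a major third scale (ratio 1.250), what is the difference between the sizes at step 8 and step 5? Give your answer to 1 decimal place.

Step 5: 13.4 × 1.250⁵ = 40.894px
Step 8: 13.4 × 1.250⁸ = 79.870px
Difference: 79.870 − 40.894 = 38.976px

39.0px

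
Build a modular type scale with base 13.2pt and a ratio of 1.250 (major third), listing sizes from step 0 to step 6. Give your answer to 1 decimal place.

13.2pt, 16.5pt, 20.6pt, 25.8pt, 32.2pt, 40.3pt, 50.4pt

Step 0: 13.2pt
Step 1: 13.2 × 1.250 = 16.5
Step 2: 13.2 × 1.250² = 20.6
Step 3: 13.2 × 1.250³ = 25.8
Step 4: 13.2 × 1.250⁴ = 32.2
Step 5: 13.2 × 1.250⁵ = 40.3
Step 6: 13.2 × 1.250⁶ = 50.4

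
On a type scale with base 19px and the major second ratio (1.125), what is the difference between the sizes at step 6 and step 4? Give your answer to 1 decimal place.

8.1px

Step 4: 19.0 × 1.125⁴ = 30.434px
Step 6: 19.0 × 1.125⁶ = 38.518px
Difference: 38.518 − 30.434 = 8.084px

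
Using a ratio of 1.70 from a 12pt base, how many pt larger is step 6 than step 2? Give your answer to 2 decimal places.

Step 2: 12.0 × 1.70² = 34.6800pt
Step 6: 12.0 × 1.70⁶ = 289.6508pt
Difference: 289.6508 − 34.6800 = 254.9708pt

254.97pt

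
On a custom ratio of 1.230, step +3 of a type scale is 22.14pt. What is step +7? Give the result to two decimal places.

50.68pt

22.14 × 1.230⁴ = 22.14 × 2.28887 ≈ 50.676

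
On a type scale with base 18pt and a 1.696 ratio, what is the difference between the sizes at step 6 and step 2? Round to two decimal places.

376.60pt

Step 2: 18.0 × 1.696² = 51.7755pt
Step 6: 18.0 × 1.696⁶ = 428.3784pt
Difference: 428.3784 − 51.7755 = 376.6029pt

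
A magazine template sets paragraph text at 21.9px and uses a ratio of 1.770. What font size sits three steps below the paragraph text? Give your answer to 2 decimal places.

A modular type scale is a geometric sequence: sizeₙ = base × rⁿ.
21.9 ÷ 1.770³ = 21.9 ÷ 5.54523 ≈ 3.95

3.95px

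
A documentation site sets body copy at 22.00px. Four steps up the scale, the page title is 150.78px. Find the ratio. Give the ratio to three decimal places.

The ratio satisfies 22.00 × r⁴ = 150.78, so r = (150.78 / 22.00)^(1/4).
r = 6.8536^(1/4) ≈ 1.6180

1.618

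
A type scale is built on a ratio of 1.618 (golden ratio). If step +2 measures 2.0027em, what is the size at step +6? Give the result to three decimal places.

13.726em

The gap is 6 − (2) = 4 steps, so the factor is 1.618^4.
2.0027 × 1.618⁴ = 2.0027 × 6.85353 ≈ 13.726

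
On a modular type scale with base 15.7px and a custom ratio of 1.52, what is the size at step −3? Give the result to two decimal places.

4.47px

Every step multiplies by the scale ratio.
15.7 ÷ 1.52³ = 15.7 ÷ 3.51181 ≈ 4.47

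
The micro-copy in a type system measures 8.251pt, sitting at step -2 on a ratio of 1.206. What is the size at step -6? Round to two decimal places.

8.251 ÷ 1.206⁴ = 8.251 ÷ 2.11538 ≈ 3.900

3.90pt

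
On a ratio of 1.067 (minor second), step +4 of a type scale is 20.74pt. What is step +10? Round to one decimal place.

20.74 × 1.067⁶ = 20.74 × 1.47566 ≈ 30.605

30.6pt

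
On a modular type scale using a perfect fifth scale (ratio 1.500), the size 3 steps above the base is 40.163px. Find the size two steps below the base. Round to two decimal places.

40.163 ÷ 1.500⁵ = 40.163 ÷ 7.59375 ≈ 5.289

5.29px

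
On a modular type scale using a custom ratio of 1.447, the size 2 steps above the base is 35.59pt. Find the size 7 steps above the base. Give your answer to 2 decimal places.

225.77pt

The gap is 7 − (2) = 5 steps, so the factor is 1.447^5.
35.59 × 1.447⁵ = 35.59 × 6.34370 ≈ 225.772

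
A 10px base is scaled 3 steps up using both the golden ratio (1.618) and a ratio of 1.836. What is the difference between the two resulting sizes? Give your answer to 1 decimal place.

19.5px

Golden ratio: 10.0 × 1.618³ = 42.358px
At 1.836: 10.0 × 1.836³ = 61.890px
Difference: 61.890 − 42.358 = 19.532px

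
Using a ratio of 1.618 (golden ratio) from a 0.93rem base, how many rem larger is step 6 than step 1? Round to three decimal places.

Step 1: 0.93 × 1.618 = 1.50474rem
Step 6: 0.93 × 1.618⁶ = 16.68607rem
Difference: 16.68607 − 1.50474 = 15.18133rem

15.181rem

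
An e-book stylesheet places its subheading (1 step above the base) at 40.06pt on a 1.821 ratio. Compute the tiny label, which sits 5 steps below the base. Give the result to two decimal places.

Moving from step +1 to step -5 is 6 steps down, so divide by r⁶.
40.06 ÷ 1.821⁶ = 40.06 ÷ 36.46361 ≈ 1.099

1.10pt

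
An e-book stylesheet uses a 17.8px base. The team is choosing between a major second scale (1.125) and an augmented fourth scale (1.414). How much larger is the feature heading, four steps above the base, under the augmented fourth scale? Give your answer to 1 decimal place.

Major second: 17.8 × 1.125⁴ = 28.512px
Augmented fourth: 17.8 × 1.414⁴ = 71.157px
Difference: 71.157 − 28.512 = 42.645px

42.6px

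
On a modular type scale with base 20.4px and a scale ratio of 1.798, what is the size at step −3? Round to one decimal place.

Every step multiplies by the scale ratio.
20.4 ÷ 1.798³ = 20.4 ÷ 5.81258 ≈ 3.51

3.5px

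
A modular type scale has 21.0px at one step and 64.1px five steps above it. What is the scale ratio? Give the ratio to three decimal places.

r⁵ = 64.1 / 21.0, so r = (64.1/21.0)^(1/5).
r = 3.0524^(1/5) ≈ 1.2501

1.250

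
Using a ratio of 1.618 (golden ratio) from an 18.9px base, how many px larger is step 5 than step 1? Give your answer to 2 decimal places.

179.00px

Step 1: 18.9 × 1.618 = 30.5802px
Step 5: 18.9 × 1.618⁵ = 209.5822px
Difference: 209.5822 − 30.5802 = 179.0020px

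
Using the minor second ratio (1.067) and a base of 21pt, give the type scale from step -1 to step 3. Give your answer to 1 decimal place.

19.7pt, 21.0pt, 22.4pt, 23.9pt, 25.5pt

Step -1: 21.0 ÷ 1.067 = 19.7
Step 0: 21pt
Step 1: 21.0 × 1.067 = 22.4
Step 2: 21.0 × 1.067² = 23.9
Step 3: 21.0 × 1.067³ = 25.5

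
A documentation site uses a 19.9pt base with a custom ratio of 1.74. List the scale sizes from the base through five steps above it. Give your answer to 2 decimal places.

Step 0: 19.9pt
Step 1: 19.9 × 1.74 = 34.63
Step 2: 19.9 × 1.74² = 60.25
Step 3: 19.9 × 1.74³ = 104.83
Step 4: 19.9 × 1.74⁴ = 182.41
Step 5: 19.9 × 1.74⁵ = 317.39

19.90pt, 34.63pt, 60.25pt, 104.83pt, 182.41pt, 317.39pt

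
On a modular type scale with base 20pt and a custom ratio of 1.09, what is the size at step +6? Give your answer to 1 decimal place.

Each step on a modular scale multiplies by the ratio, so the size n steps from the base is base × ratioⁿ.
20.0 × 1.09⁶ = 20.0 × 1.67710 ≈ 33.54

33.5pt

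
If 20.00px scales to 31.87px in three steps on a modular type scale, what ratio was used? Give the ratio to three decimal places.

r³ = 31.87 / 20.00, so r = (31.87/20.00)^(1/3).
r = 1.5935^(1/3) ≈ 1.1680

1.168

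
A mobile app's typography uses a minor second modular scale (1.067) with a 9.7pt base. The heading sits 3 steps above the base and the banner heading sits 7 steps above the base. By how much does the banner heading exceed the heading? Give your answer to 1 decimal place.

Step 3: 9.7 × 1.067³ = 11.783pt
Step 7: 9.7 × 1.067⁷ = 15.273pt
Difference: 15.273 − 11.783 = 3.490pt

3.5pt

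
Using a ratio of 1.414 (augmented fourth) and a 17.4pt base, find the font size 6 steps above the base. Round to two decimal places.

139.07pt

Each step on a modular scale multiplies by the ratio, so the size n steps from the base is base × ratioⁿ.
17.4 × 1.414⁶ = 17.4 × 7.99275 ≈ 139.07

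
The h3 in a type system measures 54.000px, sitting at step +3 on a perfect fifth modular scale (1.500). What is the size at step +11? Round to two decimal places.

54.000 × 1.500⁸ = 54.000 × 25.62891 ≈ 1383.961

1383.96px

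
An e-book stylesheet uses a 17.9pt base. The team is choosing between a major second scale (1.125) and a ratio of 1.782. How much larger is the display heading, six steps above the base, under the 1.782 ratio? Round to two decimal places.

536.90pt

Major second: 17.9 × 1.125⁶ = 36.2884pt
At 1.782: 17.9 × 1.782⁶ = 573.1908pt
Difference: 573.1908 − 36.2884 = 536.9024pt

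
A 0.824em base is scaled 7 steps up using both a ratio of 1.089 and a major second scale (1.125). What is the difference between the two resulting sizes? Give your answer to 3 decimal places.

0.383em

At 1.089: 0.824 × 1.089⁷ = 1.49666em
Major second: 0.824 × 1.125⁷ = 1.87929em
Difference: 1.87929 − 1.49666 = 0.38263em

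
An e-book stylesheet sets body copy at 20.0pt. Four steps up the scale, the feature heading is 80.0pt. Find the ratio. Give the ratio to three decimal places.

1.414

The ratio satisfies 20.0 × r⁴ = 80.0, so r = (80.0 / 20.0)^(1/4).
r = 4.0000^(1/4) ≈ 1.4142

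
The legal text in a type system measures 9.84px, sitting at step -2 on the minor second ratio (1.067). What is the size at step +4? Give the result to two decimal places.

14.52px

9.84 × 1.067⁶ = 9.84 × 1.47566 ≈ 14.521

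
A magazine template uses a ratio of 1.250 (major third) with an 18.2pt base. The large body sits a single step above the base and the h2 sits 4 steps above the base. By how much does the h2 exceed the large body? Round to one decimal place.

Step 1: 18.2 × 1.250 = 22.750pt
Step 4: 18.2 × 1.250⁴ = 44.434pt
Difference: 44.434 − 22.750 = 21.684pt

21.7pt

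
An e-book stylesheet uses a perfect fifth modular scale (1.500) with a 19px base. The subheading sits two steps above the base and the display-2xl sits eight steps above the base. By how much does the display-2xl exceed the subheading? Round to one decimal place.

444.2px

Step 2: 19.0 × 1.500² = 42.750px
Step 8: 19.0 × 1.500⁸ = 486.949px
Difference: 486.949 − 42.750 = 444.199px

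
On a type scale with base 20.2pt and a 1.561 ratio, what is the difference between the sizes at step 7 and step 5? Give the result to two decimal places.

Step 5: 20.2 × 1.561⁵ = 187.2259pt
Step 7: 20.2 × 1.561⁷ = 456.2172pt
Difference: 456.2172 − 187.2259 = 268.9913pt

268.99pt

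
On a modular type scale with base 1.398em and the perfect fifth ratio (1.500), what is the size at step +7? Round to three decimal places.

Each step on a modular scale multiplies by the ratio, so the size n steps from the base is base × ratioⁿ.
1.398 × 1.500⁷ = 1.398 × 17.08594 ≈ 23.886

23.886em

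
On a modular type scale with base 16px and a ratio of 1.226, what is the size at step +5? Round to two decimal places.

Every step multiplies by the scale ratio.
16.0 × 1.226⁵ = 16.0 × 2.76983 ≈ 44.32

44.32px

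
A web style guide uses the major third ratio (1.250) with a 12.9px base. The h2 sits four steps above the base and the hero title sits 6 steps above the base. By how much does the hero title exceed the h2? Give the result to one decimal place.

17.7px

Step 4: 12.9 × 1.250⁴ = 31.494px
Step 6: 12.9 × 1.250⁶ = 49.210px
Difference: 49.210 − 31.494 = 17.716px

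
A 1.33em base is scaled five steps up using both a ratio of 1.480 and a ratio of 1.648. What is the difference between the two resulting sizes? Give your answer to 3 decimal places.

6.723em

At 1.480: 1.33 × 1.480⁵ = 9.44409em
At 1.648: 1.33 × 1.648⁵ = 16.16731em
Difference: 16.16731 − 9.44409 = 6.72322em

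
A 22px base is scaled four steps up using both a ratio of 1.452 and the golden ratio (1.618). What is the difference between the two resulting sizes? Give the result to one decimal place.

At 1.452: 22.0 × 1.452⁴ = 97.789px
Golden ratio: 22.0 × 1.618⁴ = 150.778px
Difference: 150.778 − 97.789 = 52.989px

53.0px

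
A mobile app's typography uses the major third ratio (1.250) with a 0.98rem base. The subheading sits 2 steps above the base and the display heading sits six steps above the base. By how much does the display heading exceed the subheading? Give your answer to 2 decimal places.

2.21rem

Step 2: 0.98 × 1.250² = 1.5312rem
Step 6: 0.98 × 1.250⁶ = 3.7384rem
Difference: 3.7384 − 1.5312 = 2.2072rem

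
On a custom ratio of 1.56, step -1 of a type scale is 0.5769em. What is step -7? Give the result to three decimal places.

0.040em

0.5769 ÷ 1.56⁶ = 0.5769 ÷ 14.41277 ≈ 0.040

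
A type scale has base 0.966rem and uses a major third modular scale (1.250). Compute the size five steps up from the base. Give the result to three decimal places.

2.948rem

0.966 × 1.250⁵ = 0.966 × 3.05176 ≈ 2.948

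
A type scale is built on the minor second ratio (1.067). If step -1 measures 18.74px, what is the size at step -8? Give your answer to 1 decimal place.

Moving from step -1 to step -8 is 7 steps down, so divide by r⁷.
18.74 ÷ 1.067⁷ = 18.74 ÷ 1.57453 ≈ 11.902

11.9px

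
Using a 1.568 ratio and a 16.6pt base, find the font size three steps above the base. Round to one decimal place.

64.0pt

16.6 × 1.568³ = 16.6 × 3.85512 ≈ 64.00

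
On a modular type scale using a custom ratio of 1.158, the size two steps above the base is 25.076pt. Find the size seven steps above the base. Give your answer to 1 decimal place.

Moving from step +2 to step +7 is 5 steps up, so multiply by r⁵.
25.076 × 1.158⁵ = 25.076 × 2.08230 ≈ 52.216

52.2pt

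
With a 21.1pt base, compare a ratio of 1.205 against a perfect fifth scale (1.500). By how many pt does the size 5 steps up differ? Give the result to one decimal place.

At 1.205: 21.1 × 1.205⁵ = 53.607pt
Perfect fifth: 21.1 × 1.500⁵ = 160.228pt
Difference: 160.228 − 53.607 = 106.621pt

106.6pt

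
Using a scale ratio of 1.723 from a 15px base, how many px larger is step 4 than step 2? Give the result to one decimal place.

87.7px

Step 2: 15.0 × 1.723² = 44.531px
Step 4: 15.0 × 1.723⁴ = 132.200px
Difference: 132.200 − 44.531 = 87.669px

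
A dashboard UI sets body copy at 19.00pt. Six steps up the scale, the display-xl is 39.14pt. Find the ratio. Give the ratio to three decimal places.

r⁶ = 39.14 / 19.00, so r = (39.14/19.00)^(1/6).
r = 2.0600^(1/6) ≈ 1.1280

1.128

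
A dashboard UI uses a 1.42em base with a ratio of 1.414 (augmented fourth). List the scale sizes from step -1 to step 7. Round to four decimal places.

Step -1: 1.42 ÷ 1.414 = 1.0042
Step 0: 1.42em
Step 1: 1.42 × 1.414 = 2.0079
Step 2: 1.42 × 1.414² = 2.8391
Step 3: 1.42 × 1.414³ = 4.0145
Step 4: 1.42 × 1.414⁴ = 5.6766
Step 5: 1.42 × 1.414⁵ = 8.0267
Step 6: 1.42 × 1.414⁶ = 11.3497
Step 7: 1.42 × 1.414⁷ = 16.0485

1.0042em, 1.4200em, 2.0079em, 2.8391em, 4.0145em, 5.6766em, 8.0267em, 11.3497em, 16.0485em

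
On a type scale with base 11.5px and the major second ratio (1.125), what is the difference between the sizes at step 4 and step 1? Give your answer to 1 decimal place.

Step 1: 11.5 × 1.125 = 12.938px
Step 4: 11.5 × 1.125⁴ = 18.421px
Difference: 18.421 − 12.938 = 5.483px

5.5px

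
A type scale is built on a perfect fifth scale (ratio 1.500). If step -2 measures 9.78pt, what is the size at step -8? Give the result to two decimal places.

The gap is -8 − (-2) = -6 steps, so the factor is 1.500^-6.
9.78 ÷ 1.500⁶ = 9.78 ÷ 11.39062 ≈ 0.859

0.86pt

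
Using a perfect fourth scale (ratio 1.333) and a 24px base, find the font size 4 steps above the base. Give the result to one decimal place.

75.8px

Every step multiplies by the scale ratio.
24.0 × 1.333⁴ = 24.0 × 3.15733 ≈ 75.78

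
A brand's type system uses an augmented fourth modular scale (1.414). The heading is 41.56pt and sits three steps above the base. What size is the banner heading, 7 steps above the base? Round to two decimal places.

The gap is 7 − (3) = 4 steps, so the factor is 1.414^4.
41.56 × 1.414⁴ = 41.56 × 3.99758 ≈ 166.140

166.14pt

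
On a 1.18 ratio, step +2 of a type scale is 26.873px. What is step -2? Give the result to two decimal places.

Moving from step +2 to step -2 is 4 steps down, so divide by r⁴.
26.873 ÷ 1.18⁴ = 26.873 ÷ 1.93878 ≈ 13.861

13.86px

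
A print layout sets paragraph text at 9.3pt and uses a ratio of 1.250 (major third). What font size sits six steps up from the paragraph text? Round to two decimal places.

Each step on a modular scale multiplies by the ratio, so the size n steps from the base is base × ratioⁿ.
9.3 × 1.250⁶ = 9.3 × 3.81470 ≈ 35.48

35.48pt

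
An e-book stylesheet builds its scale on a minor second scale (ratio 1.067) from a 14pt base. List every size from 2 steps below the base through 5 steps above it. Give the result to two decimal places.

Step -2: 14.0 ÷ 1.067² = 12.30
Step -1: 14.0 ÷ 1.067 = 13.12
Step 0: 14pt
Step 1: 14.0 × 1.067 = 14.94
Step 2: 14.0 × 1.067² = 15.94
Step 3: 14.0 × 1.067³ = 17.01
Step 4: 14.0 × 1.067⁴ = 18.15
Step 5: 14.0 × 1.067⁵ = 19.36

12.30pt, 13.12pt, 14.00pt, 14.94pt, 15.94pt, 17.01pt, 18.15pt, 19.36pt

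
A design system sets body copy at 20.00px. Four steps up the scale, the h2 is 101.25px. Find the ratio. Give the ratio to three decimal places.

r⁴ = 101.25 / 20.00, so r = (101.25/20.00)^(1/4).
r = 5.0625^(1/4) ≈ 1.5000

1.500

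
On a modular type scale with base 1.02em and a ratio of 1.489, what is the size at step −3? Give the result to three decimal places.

1.02 ÷ 1.489³ = 1.02 ÷ 3.30129 ≈ 0.309

0.309em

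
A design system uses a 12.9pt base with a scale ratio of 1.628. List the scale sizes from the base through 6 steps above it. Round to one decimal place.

12.9pt, 21.0pt, 34.2pt, 55.7pt, 90.6pt, 147.5pt, 240.2pt

Step 0: 12.9pt
Step 1: 12.9 × 1.628 = 21.0
Step 2: 12.9 × 1.628² = 34.2
Step 3: 12.9 × 1.628³ = 55.7
Step 4: 12.9 × 1.628⁴ = 90.6
Step 5: 12.9 × 1.628⁵ = 147.5
Step 6: 12.9 × 1.628⁶ = 240.2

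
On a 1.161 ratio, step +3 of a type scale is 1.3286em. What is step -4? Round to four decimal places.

1.3286 ÷ 1.161⁷ = 1.3286 ÷ 2.84332 ≈ 0.4673

0.4673em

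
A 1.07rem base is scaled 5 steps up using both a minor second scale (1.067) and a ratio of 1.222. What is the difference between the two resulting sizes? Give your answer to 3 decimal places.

Minor second: 1.07 × 1.067⁵ = 1.47981rem
At 1.222: 1.07 × 1.222⁵ = 2.91568rem
Difference: 2.91568 − 1.47981 = 1.43587rem

1.436rem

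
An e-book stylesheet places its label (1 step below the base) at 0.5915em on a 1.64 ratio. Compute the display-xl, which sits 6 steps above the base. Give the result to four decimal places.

Moving from step -1 to step +6 is 7 steps up, so multiply by r⁷.
0.5915 × 1.64⁷ = 0.5915 × 31.90854 ≈ 18.8739

18.8739em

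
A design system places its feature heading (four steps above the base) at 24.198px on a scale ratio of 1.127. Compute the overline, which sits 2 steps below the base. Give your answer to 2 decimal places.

11.81px

24.198 ÷ 1.127⁶ = 24.198 ÷ 2.04901 ≈ 11.810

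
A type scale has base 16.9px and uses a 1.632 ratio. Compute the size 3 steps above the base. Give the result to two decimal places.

A modular type scale is a geometric sequence: sizeₙ = base × rⁿ.
16.9 × 1.632³ = 16.9 × 4.34671 ≈ 73.46

73.46px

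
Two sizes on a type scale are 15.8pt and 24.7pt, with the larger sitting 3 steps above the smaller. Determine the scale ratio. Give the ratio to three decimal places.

r³ = 24.7 / 15.8, so r = (24.7/15.8)^(1/3).
r = 1.5633^(1/3) ≈ 1.1606

1.161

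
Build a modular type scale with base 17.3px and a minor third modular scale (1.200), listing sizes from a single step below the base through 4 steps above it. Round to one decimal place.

14.4px, 17.3px, 20.8px, 24.9px, 29.9px, 35.9px

Step -1: 17.3 ÷ 1.200 = 14.4
Step 0: 17.3px
Step 1: 17.3 × 1.200 = 20.8
Step 2: 17.3 × 1.200² = 24.9
Step 3: 17.3 × 1.200³ = 29.9
Step 4: 17.3 × 1.200⁴ = 35.9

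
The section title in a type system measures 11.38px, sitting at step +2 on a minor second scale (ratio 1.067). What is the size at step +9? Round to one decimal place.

11.38 × 1.067⁷ = 11.38 × 1.57453 ≈ 17.918

17.9px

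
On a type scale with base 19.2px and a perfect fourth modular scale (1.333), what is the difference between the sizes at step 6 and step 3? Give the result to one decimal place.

Step 3: 19.2 × 1.333³ = 45.477px
Step 6: 19.2 × 1.333⁶ = 107.716px
Difference: 107.716 − 45.477 = 62.239px

62.2px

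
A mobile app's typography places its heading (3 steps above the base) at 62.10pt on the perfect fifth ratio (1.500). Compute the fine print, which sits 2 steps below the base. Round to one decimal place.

The gap is -2 − (3) = -5 steps, so the factor is 1.500^-5.
62.10 ÷ 1.500⁵ = 62.10 ÷ 7.59375 ≈ 8.178

8.2pt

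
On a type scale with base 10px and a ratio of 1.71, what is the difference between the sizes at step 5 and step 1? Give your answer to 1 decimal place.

129.1px

Step 1: 10.0 × 1.71 = 17.100px
Step 5: 10.0 × 1.71⁵ = 146.211px
Difference: 146.211 − 17.100 = 129.111px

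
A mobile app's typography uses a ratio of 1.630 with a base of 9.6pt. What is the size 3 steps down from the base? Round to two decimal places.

9.6 ÷ 1.630³ = 9.6 ÷ 4.33075 ≈ 2.22

2.22pt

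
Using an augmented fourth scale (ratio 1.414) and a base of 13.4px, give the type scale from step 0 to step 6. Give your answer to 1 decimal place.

13.4px, 18.9px, 26.8px, 37.9px, 53.6px, 75.7px, 107.1px

Step 0: 13.4px
Step 1: 13.4 × 1.414 = 18.9
Step 2: 13.4 × 1.414² = 26.8
Step 3: 13.4 × 1.414³ = 37.9
Step 4: 13.4 × 1.414⁴ = 53.6
Step 5: 13.4 × 1.414⁵ = 75.7
Step 6: 13.4 × 1.414⁶ = 107.1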